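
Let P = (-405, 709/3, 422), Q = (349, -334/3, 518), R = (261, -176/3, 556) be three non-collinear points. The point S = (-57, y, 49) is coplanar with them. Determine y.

A normal to the plane is n = PQ × PR = (-54802/3, -37100, 9116).
S lies in the plane iff n · PS = 0.
This gives (-37100)y + (-2968000/3) = 0, so y = -80/3.

-80/3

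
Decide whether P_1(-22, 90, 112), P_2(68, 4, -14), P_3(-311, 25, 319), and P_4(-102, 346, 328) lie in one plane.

Yes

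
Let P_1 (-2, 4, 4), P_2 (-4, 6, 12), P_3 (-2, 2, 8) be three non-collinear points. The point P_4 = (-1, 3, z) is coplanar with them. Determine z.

The plane through P_1, P_2, P_3 has equation 24x + 8y + 4z = 0.
Substituting P_4: (4)z + (0) = 0, so z = 0.

0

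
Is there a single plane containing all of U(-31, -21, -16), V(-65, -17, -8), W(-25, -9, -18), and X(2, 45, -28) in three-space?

A normal to the plane through U, V, W is n = UV × UW = (-104, -20, -432).
The plane has equation n·P = 10556. For X: n·X = 10988.
10988 ≠ 10556, so X is off the plane.

No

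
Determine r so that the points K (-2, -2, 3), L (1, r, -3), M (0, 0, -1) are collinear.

1

Collinearity requires KL × KM = 0; each component is linear in r.
The x-component gives (-4)r + (4) = 0, so r = 1.
The remaining components then also vanish.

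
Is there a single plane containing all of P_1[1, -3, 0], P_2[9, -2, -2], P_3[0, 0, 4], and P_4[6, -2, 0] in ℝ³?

The four points are coplanar iff the 3×3 determinant with rows P_1P_2, P_1P_3, P_1P_4 is zero.
Rows: (8, 1, -2), (-1, 3, 4), (5, 1, 0).
Expanding along the first row: (8)(-4) − (1)(-20) + (-2)(-16) = 20.
Nonzero ⇒ not coplanar.

No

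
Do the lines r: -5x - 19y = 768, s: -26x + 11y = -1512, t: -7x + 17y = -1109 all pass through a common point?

No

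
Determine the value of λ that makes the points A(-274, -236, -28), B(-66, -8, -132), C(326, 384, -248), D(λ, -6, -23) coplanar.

-4

The points are coplanar iff AB · (AC × AD) = 0.
Expanding, this is linear in λ: (14320)λ + (57280) = 0.
So λ = -4.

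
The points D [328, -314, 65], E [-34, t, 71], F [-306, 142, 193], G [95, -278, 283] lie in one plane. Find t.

-2

Normal to plane DFG: n = (94800, 108388, 83424); plane equation n·P = 2483128.
Requiring n·E = 2483128: (108388)t + (2699904) = 2483128.
So t = -2.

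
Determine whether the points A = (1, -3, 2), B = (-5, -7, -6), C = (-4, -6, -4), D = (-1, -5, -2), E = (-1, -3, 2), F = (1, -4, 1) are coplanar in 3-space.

No

The plane through A, B, C has normal n = AB × AC = (0, 4, -2) and equation n·P = -16.
Checking the remaining points: n·D = -16, n·E = -16, n·F = -18.
Since n·F = -18 ≠ -16, F is off the plane and the points are not all coplanar.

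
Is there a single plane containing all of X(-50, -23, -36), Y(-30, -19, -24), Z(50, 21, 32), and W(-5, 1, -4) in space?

Yes

With X as base: XY = (20, 4, 12), XZ = (100, 44, 68), XW = (45, 24, 32).
XZ × XW = (-224, -140, 420).
XY · (XZ × XW) = 0.
The scalar triple product vanishes, so the four points are coplanar.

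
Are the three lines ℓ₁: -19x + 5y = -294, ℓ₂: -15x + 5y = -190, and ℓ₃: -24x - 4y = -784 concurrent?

Intersecting ℓ₁ and ℓ₂: solving the 2×2 system gives (x, y) = (26, 40).
Substitute into ℓ₃: (-24)(26) + (-4)(40) = -784.
This equals -784, so (26, 40) lies on all three lines and they are concurrent.

Yes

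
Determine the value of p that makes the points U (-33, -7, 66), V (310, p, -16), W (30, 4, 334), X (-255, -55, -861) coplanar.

872

Coplanarity ⇔ det[UV; UW; UX] = 0.
Expanding, this is linear in p: (-1095)p + (954840) = 0.
So p = 872.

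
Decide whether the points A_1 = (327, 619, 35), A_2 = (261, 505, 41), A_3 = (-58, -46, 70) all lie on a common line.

Yes

A_1A_2 = (-66, -114, 6), A_1A_3 = (-385, -665, 35).
Each component of A_1A_3 is 35/6 times the corresponding component of A_1A_2, so A_1A_3 = 35/6·A_1A_2 and the points are collinear.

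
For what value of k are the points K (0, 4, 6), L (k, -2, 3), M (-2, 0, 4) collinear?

Collinearity requires KL × KM = 0; each component is linear in k.
The y-component gives (2)k + (6) = 0, so k = -3.
The remaining components then also vanish.

-3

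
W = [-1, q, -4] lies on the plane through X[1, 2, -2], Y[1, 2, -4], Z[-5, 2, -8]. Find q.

2

Coplanarity requires XY · (XZ × XW) = 0.
XY = (0, 0, -2), XZ = (-6, 0, -6); the triple product is linear in q with coefficient 12 and constant term -24.
Setting it to zero: q = 2.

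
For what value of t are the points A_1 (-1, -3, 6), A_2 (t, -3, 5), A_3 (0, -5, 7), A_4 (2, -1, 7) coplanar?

Coplanarity ⇔ det[A_1A_2; A_1A_3; A_1A_4] = 0.
Expanding, this is linear in t: (-4)t + (-12) = 0.
So t = -3.

-3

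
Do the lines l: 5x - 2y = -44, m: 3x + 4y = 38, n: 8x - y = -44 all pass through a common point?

No

Intersecting l and m: solving the 2×2 system gives (x, y) = (-50/13, 161/13).
Substitute into n: (8)(-50/13) + (-1)(161/13) = -561/13.
But n requires -44 ≠ -561/13, so the three lines have no common point.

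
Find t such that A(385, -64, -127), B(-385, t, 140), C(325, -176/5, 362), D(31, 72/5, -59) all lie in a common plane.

Normal to plane ACD: n = (-181896/5, -169026, 27456/5); plane equation n·P = -19428552/5.
Requiring n·B = -19428552/5: (-169026)t + (14774760) = -19428552/5.
So t = 552/5.

552/5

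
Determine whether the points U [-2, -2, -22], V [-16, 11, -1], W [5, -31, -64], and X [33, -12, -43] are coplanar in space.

The four points are coplanar iff the 3×3 determinant with rows UV, UW, UX is zero.
Rows: (-14, 13, 21), (7, -29, -42), (35, -10, -21).
Expanding along the first row: (-14)(189) − (13)(1323) + (21)(945) = 0.
Zero determinant ⇒ coplanar.

Yes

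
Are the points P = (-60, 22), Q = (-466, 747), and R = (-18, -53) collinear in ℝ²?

PQ = (-406, 725), PR = (42, -75).
Twice the signed area of △PQR is (-406)(-75) − (725)(42) = 0.
The triangle is degenerate (zero area), so the points are collinear.

Yes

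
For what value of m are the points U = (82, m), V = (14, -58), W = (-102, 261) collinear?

-245

The three points are collinear iff det[UV; UW] = 0.
This determinant is linear in m: (-116)m + (-28420) = 0, so m = -245.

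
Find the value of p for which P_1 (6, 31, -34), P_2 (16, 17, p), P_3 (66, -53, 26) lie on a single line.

-24

Direction P_1P_3 = (60, -84, 60). From the x-coordinate of P_2, the parameter along the line is τ = (16 − 6)/60 = 1/6.
Then p = (-34) + 1/6·(60) = -24.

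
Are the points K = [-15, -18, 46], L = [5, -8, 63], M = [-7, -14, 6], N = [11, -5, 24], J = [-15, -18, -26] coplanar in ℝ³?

Yes

The plane through K, L, M has normal n = KL × KM = (-468, 936, 0) and equation n·P = -9828.
Checking the remaining points: n·N = -9828, n·J = -9828.
All equal -9828, so all 5 points lie in one plane.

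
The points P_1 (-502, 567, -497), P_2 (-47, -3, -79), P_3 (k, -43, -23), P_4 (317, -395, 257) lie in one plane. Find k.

13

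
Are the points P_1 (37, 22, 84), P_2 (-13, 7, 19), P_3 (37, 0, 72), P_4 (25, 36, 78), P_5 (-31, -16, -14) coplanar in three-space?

Yes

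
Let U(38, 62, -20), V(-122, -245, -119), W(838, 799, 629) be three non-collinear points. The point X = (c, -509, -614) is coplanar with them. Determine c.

-674

Coplanarity requires UV · (UW × UX) = 0.
UV = (-160, -307, -99), UW = (800, 737, 649); the triple product is linear in c with coefficient -126280 and constant term -85112720.
Setting it to zero: c = -674.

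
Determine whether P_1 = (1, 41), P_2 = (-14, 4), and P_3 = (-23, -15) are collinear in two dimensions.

No

P_1P_2 = (-15, -37), P_1P_3 = (-24, -56).
det[P_1P_2; P_1P_3] = (-15)(-56) − (-37)(-24) = -48.
The determinant is nonzero, so they are not collinear.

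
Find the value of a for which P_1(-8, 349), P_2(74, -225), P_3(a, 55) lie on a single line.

Collinearity: (P_3 − P_1) must be parallel to (P_2 − P_1) = (82, -574).
Cross-multiplying the components: (a − (-8))·(-574) = (-294)·(82).
Solving gives a = 34.

34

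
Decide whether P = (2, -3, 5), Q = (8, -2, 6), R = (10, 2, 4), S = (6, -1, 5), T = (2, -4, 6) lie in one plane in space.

The plane through P, Q, R has normal n = PQ × PR = (-6, 14, 22) and equation n·X = 56.
Checking the remaining points: n·S = 60, n·T = 64.
Since n·S = 60 ≠ 56, S is off the plane and the points are not all coplanar.

No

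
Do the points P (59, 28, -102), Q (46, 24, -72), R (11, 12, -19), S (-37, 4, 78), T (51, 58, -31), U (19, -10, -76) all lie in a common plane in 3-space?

No

The plane through P, Q, R has normal n = PQ × PR = (148, -361, 16) and equation n·X = -3008.
Checking the remaining points: n·S = -5672, n·T = -13886, n·U = 5206.
Since n·S = -5672 ≠ -3008, S is off the plane and the points are not all coplanar.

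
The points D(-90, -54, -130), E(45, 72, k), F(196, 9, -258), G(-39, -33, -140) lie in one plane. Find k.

-64

Normal to plane DFG: n = (2058, -3668, 2793); plane equation n·P = -350238.
Requiring n·E = -350238: (2793)k + (-171486) = -350238.
So k = -64.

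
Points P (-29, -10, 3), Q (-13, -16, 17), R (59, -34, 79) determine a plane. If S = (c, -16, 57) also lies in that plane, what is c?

The plane through P, Q, R has equation −120x + 16y + 144z = 3752.
Substituting S: (-120)c + (7952) = 3752, so c = 35.

35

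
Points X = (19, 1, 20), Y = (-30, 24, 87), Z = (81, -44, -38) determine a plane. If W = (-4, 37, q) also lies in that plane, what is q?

Coplanarity requires XY · (XZ × XW) = 0.
XY = (-49, 23, 67), XZ = (62, -45, -58); the triple product is linear in q with coefficient 779 and constant term -7011.
Setting it to zero: q = 9.

9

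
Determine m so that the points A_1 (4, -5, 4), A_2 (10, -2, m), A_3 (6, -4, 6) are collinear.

Collinearity requires A_1A_2 × A_1A_3 = 0; each component is linear in m.
The x-component gives (-1)m + (10) = 0, so m = 10.
The remaining components then also vanish.

10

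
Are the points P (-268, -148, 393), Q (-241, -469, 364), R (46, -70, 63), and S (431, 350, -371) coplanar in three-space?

No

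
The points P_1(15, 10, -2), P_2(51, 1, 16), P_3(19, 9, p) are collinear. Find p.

0

Direction P_1P_2 = (36, -9, 18). From the x-coordinate of P_3, the parameter along the line is τ = (19 − 15)/36 = 1/9.
Then p = (-2) + 1/9·(18) = 0.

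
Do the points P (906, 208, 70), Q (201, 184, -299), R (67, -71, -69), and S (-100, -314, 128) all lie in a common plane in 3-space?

The four points are coplanar iff the 3×3 determinant with rows PQ, PR, PS is zero.
Rows: (-705, -24, -369), (-839, -279, -139), (-1006, -522, 58).
Expanding along the first row: (-705)(-88740) − (-24)(-188496) + (-369)(157284) = 0.
Zero determinant ⇒ coplanar.

Yes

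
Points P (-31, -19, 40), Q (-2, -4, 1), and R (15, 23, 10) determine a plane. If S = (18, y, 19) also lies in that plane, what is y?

32

A normal to the plane is n = PQ × PR = (1188, -924, 528).
S lies in the plane iff n · PS = 0.
This gives (-924)y + (29568) = 0, so y = 32.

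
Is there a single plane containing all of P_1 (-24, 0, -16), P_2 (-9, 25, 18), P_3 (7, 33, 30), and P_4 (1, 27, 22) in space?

No

With P_1 as base: P_1P_2 = (15, 25, 34), P_1P_3 = (31, 33, 46), P_1P_4 = (25, 27, 38).
P_1P_3 × P_1P_4 = (12, -28, 12).
P_1P_2 · (P_1P_3 × P_1P_4) = -112.
Since -112 ≠ 0, the four points are not coplanar.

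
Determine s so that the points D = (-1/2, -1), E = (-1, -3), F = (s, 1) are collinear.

0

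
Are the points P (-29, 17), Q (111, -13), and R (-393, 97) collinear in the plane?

PQ = (140, -30), PR = (-364, 80).
det[PQ; PR] = (140)(80) − (-30)(-364) = 280.
The determinant is nonzero, so they are not collinear.

No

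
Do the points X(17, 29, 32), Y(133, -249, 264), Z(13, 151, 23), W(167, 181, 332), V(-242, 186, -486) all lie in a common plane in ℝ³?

No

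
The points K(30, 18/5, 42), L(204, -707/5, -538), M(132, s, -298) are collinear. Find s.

Direction KL = (174, -145, -580). From the x-coordinate of M, the parameter along the line is τ = (132 − 30)/174 = 17/29.
Then s = 18/5 + 17/29·(-145) = -407/5.

-407/5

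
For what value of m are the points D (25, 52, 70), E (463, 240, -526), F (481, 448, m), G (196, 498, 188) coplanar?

-362

Coplanarity ⇔ det[DE; DF; DG] = 0.
Expanding, this is linear in m: (-163200)m + (-59078400) = 0.
So m = -362.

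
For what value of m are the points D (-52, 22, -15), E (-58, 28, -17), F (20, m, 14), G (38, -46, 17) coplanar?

Coplanarity ⇔ det[DE; DF; DG] = 0.
Expanding, this is linear in m: (-12)m + (60) = 0.
So m = 5.

5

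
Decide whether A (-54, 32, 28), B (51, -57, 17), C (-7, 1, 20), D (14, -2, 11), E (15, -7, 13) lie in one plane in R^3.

The plane through A, B, C has normal n = AB × AC = (371, 323, 928) and equation n·P = 16286.
Checking the remaining points: n·D = 14756, n·E = 15368.
Since n·D = 14756 ≠ 16286, D is off the plane and the points are not all coplanar.

No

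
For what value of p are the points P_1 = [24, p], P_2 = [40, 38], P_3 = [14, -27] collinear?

Collinearity: (P_1 − P_2) must be parallel to (P_3 − P_2) = (-26, -65).
Cross-multiplying the components: (p − 38)·(-26) = (-16)·(-65).
Solving gives p = -2.

-2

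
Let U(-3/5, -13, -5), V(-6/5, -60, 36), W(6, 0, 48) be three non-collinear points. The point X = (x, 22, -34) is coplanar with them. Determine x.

0

The plane through U, V, W has equation −3024x + (1512/5)y + (1512/5)z = -18144/5.
Substituting X: (-3024)x + (-18144/5) = -18144/5, so x = 0.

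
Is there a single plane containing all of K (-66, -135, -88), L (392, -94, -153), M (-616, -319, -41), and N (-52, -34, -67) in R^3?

A normal to the plane through K, L, M is n = KL × KM = (-10033, 14224, -61722).
The plane has equation n·P = 4173474. For N: n·N = 4173474.
Equal, so N lies in the plane and all four are coplanar.

Yes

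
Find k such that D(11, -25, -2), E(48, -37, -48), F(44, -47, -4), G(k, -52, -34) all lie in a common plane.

Normal to plane DEF: n = (-988, -1444, -418); plane equation n·P = 26068.
Requiring n·G = 26068: (-988)k + (89300) = 26068.
So k = 64.

64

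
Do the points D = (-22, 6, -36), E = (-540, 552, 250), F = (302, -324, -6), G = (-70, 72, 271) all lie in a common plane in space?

No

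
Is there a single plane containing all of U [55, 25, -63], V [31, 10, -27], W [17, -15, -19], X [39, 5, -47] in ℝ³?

With U as base: UV = (-24, -15, 36), UW = (-38, -40, 44), UX = (-16, -20, 16).
UW × UX = (240, -96, 120).
UV · (UW × UX) = 0.
The scalar triple product vanishes, so the four points are coplanar.

Yes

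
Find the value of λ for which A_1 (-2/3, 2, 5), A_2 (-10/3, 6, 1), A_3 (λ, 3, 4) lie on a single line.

Collinearity requires A_1A_2 × A_1A_3 = 0; each component is linear in λ.
The y-component gives (-4)λ + (-16/3) = 0, so λ = -4/3.
The remaining components then also vanish.

-4/3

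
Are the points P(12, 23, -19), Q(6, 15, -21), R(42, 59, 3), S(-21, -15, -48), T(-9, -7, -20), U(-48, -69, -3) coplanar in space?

The plane through P, Q, R has normal n = PQ × PR = (-104, 72, 24) and equation n·X = -48.
Checking the remaining points: n·S = -48, n·T = -48, n·U = -48.
All equal -48, so all 6 points lie in one plane.

Yes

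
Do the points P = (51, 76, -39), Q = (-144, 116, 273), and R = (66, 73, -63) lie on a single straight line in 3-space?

PQ = (-195, 40, 312), PR = (15, -3, -24).
PQ × PR = (-24, 0, -15).
The cross product is nonzero, so the points do not lie on one line.

No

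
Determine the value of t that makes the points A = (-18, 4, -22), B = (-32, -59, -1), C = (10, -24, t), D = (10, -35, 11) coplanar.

6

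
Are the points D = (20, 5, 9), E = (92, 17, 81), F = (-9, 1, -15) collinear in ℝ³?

DE = (72, 12, 72), DF = (-29, -4, -24).
Comparing components 3 and 1: (72)(-29) − (72)(-24) = -360 ≠ 0, so DE and DF are not parallel and the points are not collinear.

No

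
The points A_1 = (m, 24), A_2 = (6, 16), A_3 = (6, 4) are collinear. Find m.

The three points are collinear iff det[A_1A_2; A_1A_3] = 0.
This determinant is linear in m: (12)m + (-72) = 0, so m = 6.

6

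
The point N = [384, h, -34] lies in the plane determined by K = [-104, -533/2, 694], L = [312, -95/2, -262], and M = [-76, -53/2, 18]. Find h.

-309/2

A normal to the plane is n = KL × KM = (81396, 254448, 93708).
N lies in the plane iff n · KN = 0.
This gives (254448)h + (39312216) = 0, so h = -309/2.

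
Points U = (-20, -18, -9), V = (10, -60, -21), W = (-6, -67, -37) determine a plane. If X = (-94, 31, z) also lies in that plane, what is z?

-21

The plane through U, V, W has equation 588x + 672y − 882z = -15918.
Substituting X: (-882)z + (-34440) = -15918, so z = -21.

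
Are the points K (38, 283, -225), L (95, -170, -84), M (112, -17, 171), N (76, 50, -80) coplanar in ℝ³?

Yes

The four points are coplanar iff the 3×3 determinant with rows KL, KM, KN is zero.
Rows: (57, -453, 141), (74, -300, 396), (38, -233, 145).
Expanding along the first row: (57)(48768) − (-453)(-4318) + (141)(-5842) = 0.
Zero determinant ⇒ coplanar.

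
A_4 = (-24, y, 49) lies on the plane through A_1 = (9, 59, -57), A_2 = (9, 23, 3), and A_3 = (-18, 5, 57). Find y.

13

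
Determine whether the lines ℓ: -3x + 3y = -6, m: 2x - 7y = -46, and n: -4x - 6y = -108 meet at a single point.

The three lines meet at one point iff the augmented coefficient matrix [aᵢ bᵢ cᵢ] has rank < 3, i.e. its determinant vanishes.
Here the determinant is 0.
It vanishes, so the lines are concurrent at (12, 10).

Yes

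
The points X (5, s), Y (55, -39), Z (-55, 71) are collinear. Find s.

The three points are collinear iff det[XY; XZ] = 0.
This determinant is linear in s: (-110)s + (1210) = 0, so s = 11.

11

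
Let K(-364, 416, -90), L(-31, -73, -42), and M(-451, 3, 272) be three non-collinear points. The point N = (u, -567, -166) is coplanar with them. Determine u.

503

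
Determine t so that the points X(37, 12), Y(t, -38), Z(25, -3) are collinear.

-3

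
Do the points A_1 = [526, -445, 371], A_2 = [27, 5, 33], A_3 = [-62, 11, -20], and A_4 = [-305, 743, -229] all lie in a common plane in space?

No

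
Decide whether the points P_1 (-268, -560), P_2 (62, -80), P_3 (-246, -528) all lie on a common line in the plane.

P_1P_2 = (330, 480), P_1P_3 = (22, 32).
Twice the signed area of △P_1P_2P_3 is (330)(32) − (480)(22) = 0.
The triangle is degenerate (zero area), so the points are collinear.

Yes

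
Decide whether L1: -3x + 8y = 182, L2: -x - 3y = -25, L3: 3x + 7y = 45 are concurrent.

Intersecting L1 and L2: solving the 2×2 system gives (x, y) = (-346/17, 257/17).
Substitute into L3: (3)(-346/17) + (7)(257/17) = 761/17.
But L3 requires 45 ≠ 761/17, so the three lines have no common point.

No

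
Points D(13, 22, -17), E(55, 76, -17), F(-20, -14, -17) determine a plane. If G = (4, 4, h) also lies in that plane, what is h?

-17

A normal to the plane is n = DE × DF = (0, 0, 270).
G lies in the plane iff n · DG = 0.
This gives (270)h + (4590) = 0, so h = -17.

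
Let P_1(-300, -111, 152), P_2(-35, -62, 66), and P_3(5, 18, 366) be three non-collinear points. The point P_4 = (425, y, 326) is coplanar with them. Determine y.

118

The plane through P_1, P_2, P_3 has equation 21580x − 82940y + 19240z = 5656820.
Substituting P_4: (-82940)y + (15443740) = 5656820, so y = 118.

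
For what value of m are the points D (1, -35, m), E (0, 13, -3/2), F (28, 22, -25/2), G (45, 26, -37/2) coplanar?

The points are coplanar iff DE · (DF × DG) = 0.
Expanding, this is linear in m: (41)m + (-1681/2) = 0.
So m = 41/2.

41/2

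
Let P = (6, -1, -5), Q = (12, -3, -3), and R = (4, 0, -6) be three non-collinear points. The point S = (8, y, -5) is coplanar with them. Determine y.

-1

The plane through P, Q, R has equation 2y + 2z = -12.
Substituting S: (2)y + (-10) = -12, so y = -1.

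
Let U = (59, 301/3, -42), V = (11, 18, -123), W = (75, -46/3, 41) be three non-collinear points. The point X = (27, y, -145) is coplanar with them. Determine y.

512/3

Coplanarity requires UV · (UW × UX) = 0.
UV = (-48, -247/3, -81), UW = (16, -347/3, 83); the triple product is linear in y with coefficient 2688 and constant term -458752.
Setting it to zero: y = 512/3.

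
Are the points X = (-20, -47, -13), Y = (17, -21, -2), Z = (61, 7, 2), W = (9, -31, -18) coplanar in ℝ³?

Yes

The four points are coplanar iff the 3×3 determinant with rows XY, XZ, XW is zero.
Rows: (37, 26, 11), (81, 54, 15), (29, 16, -5).
Expanding along the first row: (37)(-510) − (26)(-840) + (11)(-270) = 0.
Zero determinant ⇒ coplanar.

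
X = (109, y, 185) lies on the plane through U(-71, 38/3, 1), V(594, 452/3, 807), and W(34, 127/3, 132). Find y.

A normal to the plane is n = UV × UW = (-17500/3, -2485, 15715/3).
X lies in the plane iff n · UX = 0.
This gives (-2485)y + (-54670) = 0, so y = -22.

-22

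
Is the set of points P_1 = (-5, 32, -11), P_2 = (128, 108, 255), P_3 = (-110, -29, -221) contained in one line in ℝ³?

No

P_1P_2 = (133, 76, 266), P_1P_3 = (-105, -61, -210).
Comparing components 2 and 3: (76)(-210) − (266)(-61) = 266 ≠ 0, so P_1P_2 and P_1P_3 are not parallel and the points are not collinear.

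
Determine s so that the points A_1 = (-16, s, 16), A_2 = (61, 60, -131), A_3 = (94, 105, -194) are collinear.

-45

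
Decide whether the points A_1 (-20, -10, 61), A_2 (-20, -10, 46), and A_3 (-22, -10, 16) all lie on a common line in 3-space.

No

A_1A_2 = (0, 0, -15), A_1A_3 = (-2, 0, -45).
A_1A_2 × A_1A_3 = (0, 30, 0).
The cross product is nonzero, so the points do not lie on one line.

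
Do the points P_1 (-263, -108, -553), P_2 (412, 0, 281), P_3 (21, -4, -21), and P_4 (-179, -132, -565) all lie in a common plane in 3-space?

Yes

The four points are coplanar iff the 3×3 determinant with rows P_1P_2, P_1P_3, P_1P_4 is zero.
Rows: (675, 108, 834), (284, 104, 532), (84, -24, -12).
Expanding along the first row: (675)(11520) − (108)(-48096) + (834)(-15552) = 0.
Zero determinant ⇒ coplanar.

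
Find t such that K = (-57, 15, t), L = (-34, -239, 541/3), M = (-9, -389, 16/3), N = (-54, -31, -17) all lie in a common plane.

Coplanarity ⇔ det[KL; KM; KN] = 0.
Expanding, this is linear in t: (-2200)t + (-682000/3) = 0.
So t = -310/3.

-310/3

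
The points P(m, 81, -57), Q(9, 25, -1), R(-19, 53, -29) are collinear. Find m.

-47

Direction QR = (-28, 28, -28). From the y-coordinate of P, the parameter along the line is τ = (81 − 25)/28 = 2.
Then m = 9 + 2·(-28) = -47.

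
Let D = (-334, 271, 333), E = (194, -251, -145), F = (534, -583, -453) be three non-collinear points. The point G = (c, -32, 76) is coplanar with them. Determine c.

-49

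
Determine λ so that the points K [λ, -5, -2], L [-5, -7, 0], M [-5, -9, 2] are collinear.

Collinearity requires KL × KM = 0; each component is linear in λ.
The y-component gives (2)λ + (10) = 0, so λ = -5.
The remaining components then also vanish.

-5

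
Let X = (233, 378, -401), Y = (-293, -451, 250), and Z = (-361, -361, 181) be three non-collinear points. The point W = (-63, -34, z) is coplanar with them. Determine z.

-77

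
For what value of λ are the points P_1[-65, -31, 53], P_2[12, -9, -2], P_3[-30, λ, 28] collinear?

-21

Collinearity requires P_1P_2 × P_1P_3 = 0; each component is linear in λ.
The x-component gives (55)λ + (1155) = 0, so λ = -21.
The remaining components then also vanish.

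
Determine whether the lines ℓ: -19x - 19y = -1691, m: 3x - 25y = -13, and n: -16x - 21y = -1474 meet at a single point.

Intersecting ℓ and m: solving the 2×2 system gives (x, y) = (79, 10).
Substitute into n: (-16)(79) + (-21)(10) = -1474.
This equals -1474, so (79, 10) lies on all three lines and they are concurrent.

Yes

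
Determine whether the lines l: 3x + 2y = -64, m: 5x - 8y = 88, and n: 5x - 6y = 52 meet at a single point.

No

Lines aᵢx + bᵢy = cᵢ with pairwise distinct directions are concurrent exactly when det[aᵢ bᵢ cᵢ] = 0.
Here the determinant is 56.
Nonzero, so no common point exists.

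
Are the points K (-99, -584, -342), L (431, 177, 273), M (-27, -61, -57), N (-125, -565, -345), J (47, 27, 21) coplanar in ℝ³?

The plane through K, L, M has normal n = KL × KM = (-104760, -106770, 222398) and equation n·P = -3335196.
Checking the remaining points: n·N = -3307260, n·J = -3136152.
Since n·N = -3307260 ≠ -3335196, N is off the plane and the points are not all coplanar.

No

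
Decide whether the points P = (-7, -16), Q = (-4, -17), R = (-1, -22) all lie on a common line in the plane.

No

PQ = (3, -1), PR = (6, -6).
If collinear, PR would be a scalar multiple of PQ. But (3)·(-6) ≠ (-1)·(6) (difference -12), so they are not parallel; the points are not collinear.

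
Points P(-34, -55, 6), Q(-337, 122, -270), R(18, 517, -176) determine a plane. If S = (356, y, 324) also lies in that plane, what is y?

-185

A normal to the plane is n = PQ × PR = (125658, -69498, -182520).
S lies in the plane iff n · PS = 0.
This gives (-69498)y + (-12857130) = 0, so y = -185.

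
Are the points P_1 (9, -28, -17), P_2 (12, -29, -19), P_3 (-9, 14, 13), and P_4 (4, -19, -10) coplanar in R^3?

The four points are coplanar iff the 3×3 determinant with rows P_1P_2, P_1P_3, P_1P_4 is zero.
Rows: (3, -1, -2), (-18, 42, 30), (-5, 9, 7).
Expanding along the first row: (3)(24) − (-1)(24) + (-2)(48) = 0.
Zero determinant ⇒ coplanar.

Yes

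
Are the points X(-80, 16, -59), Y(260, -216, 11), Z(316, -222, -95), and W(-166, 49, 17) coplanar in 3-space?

With X as base: XY = (340, -232, 70), XZ = (396, -238, -36), XW = (-86, 33, 76).
XZ × XW = (-16900, -27000, -7400).
XY · (XZ × XW) = 0.
The scalar triple product vanishes, so the four points are coplanar.

Yes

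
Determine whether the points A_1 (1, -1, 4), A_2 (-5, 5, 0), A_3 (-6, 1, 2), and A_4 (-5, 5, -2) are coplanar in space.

No

With A_1 as base: A_1A_2 = (-6, 6, -4), A_1A_3 = (-7, 2, -2), A_1A_4 = (-6, 6, -6).
A_1A_3 × A_1A_4 = (0, -30, -30).
A_1A_2 · (A_1A_3 × A_1A_4) = -60.
Since -60 ≠ 0, the four points are not coplanar.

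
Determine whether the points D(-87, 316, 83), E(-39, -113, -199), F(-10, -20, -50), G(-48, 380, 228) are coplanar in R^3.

Yes

The four points are coplanar iff the 3×3 determinant with rows DE, DF, DG is zero.
Rows: (48, -429, -282), (77, -336, -133), (39, 64, 145).
Expanding along the first row: (48)(-40208) − (-429)(16352) + (-282)(18032) = 0.
Zero determinant ⇒ coplanar.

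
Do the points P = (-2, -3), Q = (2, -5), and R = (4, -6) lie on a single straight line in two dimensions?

Yes

PQ = (4, -2), PR = (6, -3).
Checking proportionality: PR = 3/2·PQ, so the vectors are parallel and the points are collinear.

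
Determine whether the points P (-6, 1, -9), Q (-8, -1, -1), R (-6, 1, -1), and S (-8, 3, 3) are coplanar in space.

The four points are coplanar iff the 3×3 determinant with rows PQ, PR, PS is zero.
Rows: (-2, -2, 8), (0, 0, 8), (-2, 2, 12).
Expanding along the first row: (-2)(-16) − (-2)(16) + (8)(0) = 64.
Nonzero ⇒ not coplanar.

No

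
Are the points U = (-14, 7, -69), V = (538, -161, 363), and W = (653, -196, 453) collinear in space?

UV = (552, -168, 432), UW = (667, -203, 522).
UV × UW = (0, 0, 0).
The cross product vanishes, so the three points are collinear.

Yes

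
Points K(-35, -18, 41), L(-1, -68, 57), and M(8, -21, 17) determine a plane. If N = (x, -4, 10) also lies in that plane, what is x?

A normal to the plane is n = KL × KM = (1248, 1504, 2048).
N lies in the plane iff n · KN = 0.
This gives (1248)x + (1248) = 0, so x = -1.

-1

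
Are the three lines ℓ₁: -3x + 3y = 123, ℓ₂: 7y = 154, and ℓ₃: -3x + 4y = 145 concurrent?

Intersecting ℓ₁ and ℓ₂: solving the 2×2 system gives (x, y) = (-19, 22).
Substitute into ℓ₃: (-3)(-19) + (4)(22) = 145.
This equals 145, so (-19, 22) lies on all three lines and they are concurrent.

Yes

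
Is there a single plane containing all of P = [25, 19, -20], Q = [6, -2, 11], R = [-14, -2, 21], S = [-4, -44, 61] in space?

No

A normal to the plane through P, Q, R is n = PQ × PR = (-210, -430, -420).
The plane has equation n·X = -5020. For S: n·S = -5860.
-5860 ≠ -5020, so S is off the plane.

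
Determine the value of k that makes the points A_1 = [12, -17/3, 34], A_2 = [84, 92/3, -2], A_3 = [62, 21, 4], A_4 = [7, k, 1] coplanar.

Normal to plane A_1A_2A_3: n = (-130, 360, 310/3); plane equation n·P = -260/3.
Requiring n·A_4 = -260/3: (360)k + (-2420/3) = -260/3.
So k = 2.

2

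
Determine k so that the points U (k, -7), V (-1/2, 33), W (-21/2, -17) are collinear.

Collinearity: (U − V) must be parallel to (W − V) = (-10, -50).
Cross-multiplying the components: (k − (-1/2))·(-50) = (-40)·(-10).
Solving gives k = -17/2.

-17/2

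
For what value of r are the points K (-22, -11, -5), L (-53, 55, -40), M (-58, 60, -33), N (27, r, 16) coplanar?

Normal to plane KLM: n = (637, 392, 175); plane equation n·P = -19201.
Requiring n·N = -19201: (392)r + (19999) = -19201.
So r = -100.

-100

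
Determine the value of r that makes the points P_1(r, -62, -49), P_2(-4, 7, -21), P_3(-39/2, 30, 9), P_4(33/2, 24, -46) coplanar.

Coplanarity ⇔ det[P_1P_2; P_1P_3; P_1P_4] = 0.
Expanding, this is linear in r: (1085)r + (-1085/2) = 0.
So r = 1/2.

1/2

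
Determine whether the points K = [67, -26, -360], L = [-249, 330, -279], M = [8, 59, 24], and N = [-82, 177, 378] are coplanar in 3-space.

With K as base: KL = (-316, 356, 81), KM = (-59, 85, 384), KN = (-149, 203, 738).
KM × KN = (-15222, -13674, 688).
KL · (KM × KN) = -2064.
Since -2064 ≠ 0, the four points are not coplanar.

No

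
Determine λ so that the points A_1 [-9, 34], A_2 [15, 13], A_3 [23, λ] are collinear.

The three points are collinear iff det[A_1A_2; A_1A_3] = 0.
This determinant is linear in λ: (24)λ + (-144) = 0, so λ = 6.

6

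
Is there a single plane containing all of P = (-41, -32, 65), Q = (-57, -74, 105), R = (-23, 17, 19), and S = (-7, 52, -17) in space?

Yes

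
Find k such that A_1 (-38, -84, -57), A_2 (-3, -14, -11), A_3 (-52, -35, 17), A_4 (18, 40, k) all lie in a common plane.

31

Normal to plane A_1A_2A_3: n = (2926, -3234, 2695); plane equation n·P = 6853.
Requiring n·A_4 = 6853: (2695)k + (-76692) = 6853.
So k = 31.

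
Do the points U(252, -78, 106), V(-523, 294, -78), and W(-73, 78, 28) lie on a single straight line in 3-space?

No

UV = (-775, 372, -184), UW = (-325, 156, -78).
Comparing components 2 and 3: (372)(-78) − (-184)(156) = -312 ≠ 0, so UV and UW are not parallel and the points are not collinear.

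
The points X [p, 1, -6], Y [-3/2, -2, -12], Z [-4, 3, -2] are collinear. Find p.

Collinearity requires XY × XZ = 0; each component is linear in p.
The y-component gives (10)p + (30) = 0, so p = -3.
The remaining components then also vanish.

-3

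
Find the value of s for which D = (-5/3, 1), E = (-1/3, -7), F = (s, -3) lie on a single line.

The three points are collinear iff det[DE; DF] = 0.
This determinant is linear in s: (8)s + (8) = 0, so s = -1.

-1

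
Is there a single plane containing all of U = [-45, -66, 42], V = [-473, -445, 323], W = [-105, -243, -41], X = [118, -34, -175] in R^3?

No

The four points are coplanar iff the 3×3 determinant with rows UV, UW, UX is zero.
Rows: (-428, -379, 281), (-60, -177, -83), (163, 32, -217).
Expanding along the first row: (-428)(41065) − (-379)(26549) + (281)(26931) = 53862.
Nonzero ⇒ not coplanar.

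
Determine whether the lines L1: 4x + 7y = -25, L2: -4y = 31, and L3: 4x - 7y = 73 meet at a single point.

Intersecting L1 and L2: solving the 2×2 system gives (x, y) = (117/16, -31/4).
Substitute into L3: (4)(117/16) + (-7)(-31/4) = 167/2.
But L3 requires 73 ≠ 167/2, so the three lines have no common point.

No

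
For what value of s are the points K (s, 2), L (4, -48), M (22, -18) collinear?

34

The three points are collinear iff det[KL; KM] = 0.
This determinant is linear in s: (-30)s + (1020) = 0, so s = 34.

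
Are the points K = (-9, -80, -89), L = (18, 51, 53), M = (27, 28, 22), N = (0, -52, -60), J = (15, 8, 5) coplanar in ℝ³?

The plane through K, L, M has normal n = KL × KM = (-795, 2115, -1800) and equation n·P = -1845.
Checking the remaining points: n·N = -1980, n·J = -4005.
Since n·N = -1980 ≠ -1845, N is off the plane and the points are not all coplanar.

No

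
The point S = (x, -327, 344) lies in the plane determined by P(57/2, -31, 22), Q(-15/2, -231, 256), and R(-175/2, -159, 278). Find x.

The plane through P, Q, R has equation −21248x − 17928y − 18592z = -458824.
Substituting S: (-21248)x + (-533192) = -458824, so x = -7/2.

-7/2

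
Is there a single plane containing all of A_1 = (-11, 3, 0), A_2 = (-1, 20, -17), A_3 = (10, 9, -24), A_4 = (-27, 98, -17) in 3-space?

No

With A_1 as base: A_1A_2 = (10, 17, -17), A_1A_3 = (21, 6, -24), A_1A_4 = (-16, 95, -17).
A_1A_3 × A_1A_4 = (2178, 741, 2091).
A_1A_2 · (A_1A_3 × A_1A_4) = -1170.
Since -1170 ≠ 0, the four points are not coplanar.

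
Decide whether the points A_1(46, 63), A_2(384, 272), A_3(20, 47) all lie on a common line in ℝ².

No

A_1A_2 = (338, 209), A_1A_3 = (-26, -16).
det[A_1A_2; A_1A_3] = (338)(-16) − (209)(-26) = 26.
The determinant is nonzero, so they are not collinear.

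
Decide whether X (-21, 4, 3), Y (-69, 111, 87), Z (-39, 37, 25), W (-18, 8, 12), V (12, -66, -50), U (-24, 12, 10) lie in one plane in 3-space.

Yes

The plane through X, Y, Z has normal n = XY × XZ = (-418, -456, 342) and equation n·P = 7980.
Checking the remaining points: n·W = 7980, n·V = 7980, n·U = 7980.
All equal 7980, so all 6 points lie in one plane.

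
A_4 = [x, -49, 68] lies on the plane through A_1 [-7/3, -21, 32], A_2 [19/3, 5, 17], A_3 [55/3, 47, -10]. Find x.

Coplanarity requires A_1A_2 · (A_1A_3 × A_1A_4) = 0.
A_1A_2 = (26/3, 26, -15), A_1A_3 = (62/3, 68, -42); the triple product is linear in x with coefficient -72 and constant term 192.
Setting it to zero: x = 8/3.

8/3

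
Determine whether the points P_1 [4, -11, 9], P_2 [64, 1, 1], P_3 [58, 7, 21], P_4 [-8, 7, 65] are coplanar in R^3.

Yes

With P_1 as base: P_1P_2 = (60, 12, -8), P_1P_3 = (54, 18, 12), P_1P_4 = (-12, 18, 56).
P_1P_3 × P_1P_4 = (792, -3168, 1188).
P_1P_2 · (P_1P_3 × P_1P_4) = 0.
The scalar triple product vanishes, so the four points are coplanar.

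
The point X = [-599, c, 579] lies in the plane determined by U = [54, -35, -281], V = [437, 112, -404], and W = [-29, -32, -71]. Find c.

-162

Coplanarity requires UV · (UW × UX) = 0.
UV = (383, 147, -123), UW = (-83, 3, 210); the triple product is linear in c with coefficient -70221 and constant term -11375802.
Setting it to zero: c = -162.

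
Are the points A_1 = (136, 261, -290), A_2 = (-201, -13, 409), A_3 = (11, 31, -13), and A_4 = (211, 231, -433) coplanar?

Yes

With A_1 as base: A_1A_2 = (-337, -274, 699), A_1A_3 = (-125, -230, 277), A_1A_4 = (75, -30, -143).
A_1A_3 × A_1A_4 = (41200, 2900, 21000).
A_1A_2 · (A_1A_3 × A_1A_4) = 0.
The scalar triple product vanishes, so the four points are coplanar.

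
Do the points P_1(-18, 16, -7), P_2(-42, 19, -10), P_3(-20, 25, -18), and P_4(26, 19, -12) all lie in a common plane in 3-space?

With P_1 as base: P_1P_2 = (-24, 3, -3), P_1P_3 = (-2, 9, -11), P_1P_4 = (44, 3, -5).
P_1P_3 × P_1P_4 = (-12, -494, -402).
P_1P_2 · (P_1P_3 × P_1P_4) = 12.
Since 12 ≠ 0, the four points are not coplanar.

No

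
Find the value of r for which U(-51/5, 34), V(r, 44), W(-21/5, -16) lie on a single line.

The three points are collinear iff det[UV; UW] = 0.
This determinant is linear in r: (-50)r + (-570) = 0, so r = -57/5.

-57/5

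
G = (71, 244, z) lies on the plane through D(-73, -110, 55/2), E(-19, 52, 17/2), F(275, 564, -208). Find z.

-47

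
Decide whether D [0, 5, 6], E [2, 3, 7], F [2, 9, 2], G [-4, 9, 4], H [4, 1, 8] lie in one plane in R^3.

The plane through D, E, F has normal n = DE × DF = (4, 10, 12) and equation n·P = 122.
Checking the remaining points: n·G = 122, n·H = 122.
All equal 122, so all 5 points lie in one plane.

Yes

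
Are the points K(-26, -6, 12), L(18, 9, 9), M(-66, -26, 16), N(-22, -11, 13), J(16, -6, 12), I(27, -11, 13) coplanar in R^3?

Yes

The plane through K, L, M has normal n = KL × KM = (0, -56, -280) and equation n·P = -3024.
Checking the remaining points: n·N = -3024, n·J = -3024, n·I = -3024.
All equal -3024, so all 6 points lie in one plane.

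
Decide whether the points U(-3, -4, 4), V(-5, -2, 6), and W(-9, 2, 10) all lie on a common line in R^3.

UV = (-2, 2, 2), UW = (-6, 6, 6).
UV × UW = (0, 0, 0).
The cross product vanishes, so the three points are collinear.

Yes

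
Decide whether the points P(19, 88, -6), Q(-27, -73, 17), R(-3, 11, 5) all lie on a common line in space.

Yes

PQ = (-46, -161, 23), PR = (-22, -77, 11).
PQ × PR = (0, 0, 0).
The cross product vanishes, so the three points are collinear.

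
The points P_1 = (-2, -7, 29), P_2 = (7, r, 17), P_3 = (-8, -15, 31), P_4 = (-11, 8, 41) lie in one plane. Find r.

-22

Normal to plane P_1P_3P_4: n = (-126, 54, -162); plane equation n·P = -4824.
Requiring n·P_2 = -4824: (54)r + (-3636) = -4824.
So r = -22.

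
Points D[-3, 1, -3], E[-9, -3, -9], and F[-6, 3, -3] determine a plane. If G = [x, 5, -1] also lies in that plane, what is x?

Coplanarity requires DE · (DF × DG) = 0.
DE = (-6, -4, -6), DF = (-3, 2, 0); the triple product is linear in x with coefficient 12 and constant term 60.
Setting it to zero: x = -5.

-5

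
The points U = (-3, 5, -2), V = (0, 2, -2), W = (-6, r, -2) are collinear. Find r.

8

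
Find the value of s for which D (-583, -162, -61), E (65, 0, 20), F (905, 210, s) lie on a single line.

125

Direction DE = (648, 162, 81). From the x-coordinate of F, the parameter along the line is τ = (905 − (-583))/648 = 62/27.
Then s = (-61) + 62/27·(81) = 125.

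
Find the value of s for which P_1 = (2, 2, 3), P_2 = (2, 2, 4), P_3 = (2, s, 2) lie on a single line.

Direction P_1P_2 = (0, 0, 1). From the z-coordinate of P_3, the parameter along the line is τ = (2 − 3)/1 = -1.
Then s = 2 + (-1)·(0) = 2.

2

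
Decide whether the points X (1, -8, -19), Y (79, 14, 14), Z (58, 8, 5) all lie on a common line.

No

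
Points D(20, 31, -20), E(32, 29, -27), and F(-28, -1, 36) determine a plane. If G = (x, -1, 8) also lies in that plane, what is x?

12

A normal to the plane is n = DE × DF = (-336, -336, -480).
G lies in the plane iff n · DG = 0.
This gives (-336)x + (4032) = 0, so x = 12.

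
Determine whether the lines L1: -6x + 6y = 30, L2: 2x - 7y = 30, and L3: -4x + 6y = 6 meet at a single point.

No

Intersecting L1 and L2: solving the 2×2 system gives (x, y) = (-13, -8).
Substitute into L3: (-4)(-13) + (6)(-8) = 4.
But L3 requires 6 ≠ 4, so the three lines have no common point.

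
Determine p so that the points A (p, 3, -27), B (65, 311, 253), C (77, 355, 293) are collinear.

-19

Direction BC = (12, 44, 40). From the y-coordinate of A, the parameter along the line is τ = (3 − 311)/44 = -7.
Then p = 65 + (-7)·(12) = -19.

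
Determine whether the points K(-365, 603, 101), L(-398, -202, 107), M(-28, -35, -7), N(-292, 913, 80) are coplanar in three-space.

With K as base: KL = (-33, -805, 6), KM = (337, -638, -108), KN = (73, 310, -21).
KM × KN = (46878, -807, 151044).
KL · (KM × KN) = 8925.
Since 8925 ≠ 0, the four points are not coplanar.

No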